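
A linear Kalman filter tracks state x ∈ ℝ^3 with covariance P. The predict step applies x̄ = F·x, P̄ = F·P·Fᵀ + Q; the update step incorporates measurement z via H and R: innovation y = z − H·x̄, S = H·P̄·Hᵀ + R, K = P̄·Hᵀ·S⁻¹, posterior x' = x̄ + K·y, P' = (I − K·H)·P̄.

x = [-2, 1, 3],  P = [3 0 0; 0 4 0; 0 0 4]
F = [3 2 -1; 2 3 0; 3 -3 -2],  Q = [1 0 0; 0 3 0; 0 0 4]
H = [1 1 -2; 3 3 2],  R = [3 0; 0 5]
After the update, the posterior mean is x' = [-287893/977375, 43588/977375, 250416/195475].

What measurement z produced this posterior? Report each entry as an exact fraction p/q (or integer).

x̄ = F·x = [-7, -1, -15]
P̄ = F·P·Fᵀ + Q = [48 42 11; 42 51 -18; 11 -18 83]
S = H·P̄·Hᵀ + R = [546 245; 245 1900]
K = P̄·Hᵀ·S⁻¹ = [11532/195475 20396/139625; 37113/195475 14439/139625; -14569/39095 3473/27925]
x' − x̄ = [6553732/977375, 1020963/977375, 3182541/195475] = K·y
y = (KᵀK)⁻¹·Kᵀ·(x' − x̄) = [-25, 56]
z = y + H·x̄ = [-25, 56] + [22, -54] = [-3, 2]

z = [-3, 2]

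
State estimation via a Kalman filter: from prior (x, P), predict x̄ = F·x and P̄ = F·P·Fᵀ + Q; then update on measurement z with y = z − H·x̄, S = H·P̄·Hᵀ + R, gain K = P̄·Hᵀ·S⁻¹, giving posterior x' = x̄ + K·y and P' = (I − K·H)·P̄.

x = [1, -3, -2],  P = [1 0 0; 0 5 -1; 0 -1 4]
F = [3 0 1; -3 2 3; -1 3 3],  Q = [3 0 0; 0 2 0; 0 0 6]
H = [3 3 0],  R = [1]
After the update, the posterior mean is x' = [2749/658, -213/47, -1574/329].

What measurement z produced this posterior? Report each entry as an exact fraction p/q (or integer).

z = [-1]

x̄ = F·x = [1, -15, -16]
P̄ = F·P·Fᵀ + Q = [16 1 6; 1 55 54; 6 54 70]
S = H·P̄·Hᵀ + R = [658]
K = P̄·Hᵀ·S⁻¹ = [51/658; 12/47; 90/329]
x' − x̄ = [2091/658, 492/47, 3690/329] = K·y
y = (KᵀK)⁻¹·Kᵀ·(x' − x̄) = [41]
z = y + H·x̄ = [41] + [-42] = [-1]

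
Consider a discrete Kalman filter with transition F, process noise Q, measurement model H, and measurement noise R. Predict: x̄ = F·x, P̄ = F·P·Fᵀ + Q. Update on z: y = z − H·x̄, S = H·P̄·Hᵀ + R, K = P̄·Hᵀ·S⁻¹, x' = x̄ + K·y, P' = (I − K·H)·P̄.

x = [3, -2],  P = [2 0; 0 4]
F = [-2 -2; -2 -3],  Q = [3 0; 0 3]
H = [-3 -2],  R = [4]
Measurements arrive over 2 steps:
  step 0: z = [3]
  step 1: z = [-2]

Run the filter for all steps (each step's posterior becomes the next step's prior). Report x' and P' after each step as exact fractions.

step 0: x' = [-401/273, 190/273], P' = [1088/819 -1342/819; -1342/819 2393/819]
step 1: x' = [138086/166529, -33496/166529], P' = [223420/166529 -280100/166529; -280100/166529 500858/166529]

step 0: x̄ = F·x = [-2, 0]
step 0: P̄ = F·P·Fᵀ + Q = [27 32; 32 47]
step 0: y = z − H·x̄ = [-3]
step 0: S = H·P̄·Hᵀ + R = [819]
step 0: K = P̄·Hᵀ·S⁻¹ = [-145/819; -190/819]
step 0: x' = x̄ + K·y = [-401/273, 190/273]
step 0: P' = (I − K·H)·P̄ = [1088/819 -1342/819; -1342/819 2393/819]
step 1: x̄ = F·x = [422/273, 232/273]
step 1: P̄ = F·P·Fᵀ + Q = [5645/819 5290/819; 5290/819 12242/819]
step 1: y = z − H·x̄ = [1184/273]
step 1: S = H·P̄·Hᵀ + R = [166529/819]
step 1: K = P̄·Hᵀ·S⁻¹ = [-27515/166529; -40354/166529]
step 1: x' = x̄ + K·y = [138086/166529, -33496/166529]
step 1: P' = (I − K·H)·P̄ = [223420/166529 -280100/166529; -280100/166529 500858/166529]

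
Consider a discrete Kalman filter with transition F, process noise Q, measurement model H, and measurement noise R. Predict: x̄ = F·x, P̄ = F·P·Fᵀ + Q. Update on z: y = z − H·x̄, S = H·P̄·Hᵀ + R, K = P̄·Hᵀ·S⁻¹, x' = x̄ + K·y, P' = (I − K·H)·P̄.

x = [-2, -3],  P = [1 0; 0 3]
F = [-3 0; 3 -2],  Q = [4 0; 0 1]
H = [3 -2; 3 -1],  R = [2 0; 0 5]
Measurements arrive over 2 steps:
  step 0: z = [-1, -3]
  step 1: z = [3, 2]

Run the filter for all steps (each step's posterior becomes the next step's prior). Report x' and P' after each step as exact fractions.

step 0: x' = [630/1903, 5113/3806], P' = [2320/1903 3645/1903; 3645/1903 13135/3806]
step 1: x' = [627/58430, -180703/116860], P' = [252953/321365 713763/642730; 713763/642730 2516073/1285460]

step 0: x̄ = F·x = [6, 0]
step 0: P̄ = F·P·Fᵀ + Q = [13 -9; -9 22]
step 0: y = z − H·x̄ = [-19, -21]
step 0: S = H·P̄·Hᵀ + R = [315 242; 242 198]
step 0: K = P̄·Hᵀ·S⁻¹ = [-15/173 663/1903; -100/173 1747/3806]
step 0: x' = x̄ + K·y = [630/1903, 5113/3806]
step 0: P' = (I − K·H)·P̄ = [2320/1903 3645/1903; 3645/1903 13135/3806]
step 1: x̄ = F·x = [-1890/1903, -293/173]
step 1: P̄ = F·P·Fᵀ + Q = [28492/1903 90/173; 90/173 483/173]
step 1: y = z − H·x̄ = [4933/1903, 6253/1903]
step 1: S = H·P̄·Hᵀ + R = [269606/1903 258144/1903; 258144/1903 265316/1903]
step 1: K = P̄·Hᵀ·S⁻¹ = [22548/321365 160791/642730; -93696/321365 353301/1285460]
step 1: x' = x̄ + K·y = [627/58430, -180703/116860]
step 1: P' = (I − K·H)·P̄ = [252953/321365 713763/642730; 713763/642730 2516073/1285460]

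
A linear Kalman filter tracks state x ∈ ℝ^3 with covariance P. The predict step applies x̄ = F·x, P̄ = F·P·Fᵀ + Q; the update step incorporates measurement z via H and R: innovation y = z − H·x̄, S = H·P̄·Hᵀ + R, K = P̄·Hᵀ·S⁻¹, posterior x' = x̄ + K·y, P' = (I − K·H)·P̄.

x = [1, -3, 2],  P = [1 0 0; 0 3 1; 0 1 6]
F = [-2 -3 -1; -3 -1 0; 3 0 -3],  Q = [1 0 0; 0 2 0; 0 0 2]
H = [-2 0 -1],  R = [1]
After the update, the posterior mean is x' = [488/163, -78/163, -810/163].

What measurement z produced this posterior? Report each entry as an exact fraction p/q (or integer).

z = [-1]

x̄ = F·x = [5, 0, -3]
P̄ = F·P·Fᵀ + Q = [44 16 21; 16 14 -6; 21 -6 65]
S = H·P̄·Hᵀ + R = [326]
K = P̄·Hᵀ·S⁻¹ = [-109/326; -13/163; -107/326]
x' − x̄ = [-327/163, -78/163, -321/163] = K·y
y = (KᵀK)⁻¹·Kᵀ·(x' − x̄) = [6]
z = y + H·x̄ = [6] + [-7] = [-1]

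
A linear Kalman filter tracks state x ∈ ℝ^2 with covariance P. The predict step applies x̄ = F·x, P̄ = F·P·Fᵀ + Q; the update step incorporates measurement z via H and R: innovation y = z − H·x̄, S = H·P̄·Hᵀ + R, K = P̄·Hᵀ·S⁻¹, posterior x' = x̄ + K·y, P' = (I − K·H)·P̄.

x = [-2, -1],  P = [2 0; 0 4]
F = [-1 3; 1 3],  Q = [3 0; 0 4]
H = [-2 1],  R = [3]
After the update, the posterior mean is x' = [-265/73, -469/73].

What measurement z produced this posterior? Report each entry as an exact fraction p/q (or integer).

z = [1]

x̄ = F·x = [-1, -5]
P̄ = F·P·Fᵀ + Q = [41 34; 34 42]
S = H·P̄·Hᵀ + R = [73]
K = P̄·Hᵀ·S⁻¹ = [-48/73; -26/73]
x' − x̄ = [-192/73, -104/73] = K·y
y = (KᵀK)⁻¹·Kᵀ·(x' − x̄) = [4]
z = y + H·x̄ = [4] + [-3] = [1]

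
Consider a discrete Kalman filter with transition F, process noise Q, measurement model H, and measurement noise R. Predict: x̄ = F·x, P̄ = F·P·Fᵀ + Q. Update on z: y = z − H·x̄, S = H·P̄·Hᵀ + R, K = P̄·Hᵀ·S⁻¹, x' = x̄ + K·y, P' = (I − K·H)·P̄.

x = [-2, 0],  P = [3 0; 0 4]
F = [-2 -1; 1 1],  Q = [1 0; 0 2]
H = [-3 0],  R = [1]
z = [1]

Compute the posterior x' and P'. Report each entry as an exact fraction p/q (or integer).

x̄ = F·x = [4, -2]
P̄ = F·P·Fᵀ + Q = [17 -10; -10 9]
y = z − H·x̄ = [13]
S = H·P̄·Hᵀ + R = [154]
K = P̄·Hᵀ·S⁻¹ = [-51/154; 15/77]
x' = x̄ + K·y = [-47/154, 41/77]
P' = (I − K·H)·P̄ = [17/154 -5/77; -5/77 243/77]

x' = [-47/154, 41/77]
P' = [17/154 -5/77; -5/77 243/77]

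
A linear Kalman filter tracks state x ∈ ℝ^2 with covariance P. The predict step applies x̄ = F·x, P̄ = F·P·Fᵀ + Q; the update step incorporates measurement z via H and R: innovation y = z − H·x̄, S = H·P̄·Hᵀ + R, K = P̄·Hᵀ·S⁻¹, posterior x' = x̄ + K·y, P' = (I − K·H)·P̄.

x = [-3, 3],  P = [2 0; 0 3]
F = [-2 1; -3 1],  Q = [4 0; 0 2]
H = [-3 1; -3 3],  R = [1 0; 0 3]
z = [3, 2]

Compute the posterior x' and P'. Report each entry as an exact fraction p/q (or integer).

x' = [-461/511, -8/219]
P' = [165/511 35/73; 35/73 209/219]

x̄ = F·x = [9, 12]
P̄ = F·P·Fᵀ + Q = [15 15; 15 23]
y = z − H·x̄ = [18, -7]
S = H·P̄·Hᵀ + R = [69 24; 24 75]
K = P̄·Hᵀ·S⁻¹ = [-250/511 80/511; -106/219 104/219]
x' = x̄ + K·y = [-461/511, -8/219]
P' = (I − K·H)·P̄ = [165/511 35/73; 35/73 209/219]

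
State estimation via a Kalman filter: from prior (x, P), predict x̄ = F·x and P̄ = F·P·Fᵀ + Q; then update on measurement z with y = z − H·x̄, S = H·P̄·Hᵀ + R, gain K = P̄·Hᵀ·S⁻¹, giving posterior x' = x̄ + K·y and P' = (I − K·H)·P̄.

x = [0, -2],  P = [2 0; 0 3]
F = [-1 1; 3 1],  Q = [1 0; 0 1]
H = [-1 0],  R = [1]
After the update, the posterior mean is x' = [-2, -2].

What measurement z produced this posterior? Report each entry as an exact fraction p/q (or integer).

z = [2]

x̄ = F·x = [-2, -2]
P̄ = F·P·Fᵀ + Q = [6 -3; -3 22]
S = H·P̄·Hᵀ + R = [7]
K = P̄·Hᵀ·S⁻¹ = [-6/7; 3/7]
x' − x̄ = [0, 0] = K·y
y = (KᵀK)⁻¹·Kᵀ·(x' − x̄) = [0]
z = y + H·x̄ = [0] + [2] = [2]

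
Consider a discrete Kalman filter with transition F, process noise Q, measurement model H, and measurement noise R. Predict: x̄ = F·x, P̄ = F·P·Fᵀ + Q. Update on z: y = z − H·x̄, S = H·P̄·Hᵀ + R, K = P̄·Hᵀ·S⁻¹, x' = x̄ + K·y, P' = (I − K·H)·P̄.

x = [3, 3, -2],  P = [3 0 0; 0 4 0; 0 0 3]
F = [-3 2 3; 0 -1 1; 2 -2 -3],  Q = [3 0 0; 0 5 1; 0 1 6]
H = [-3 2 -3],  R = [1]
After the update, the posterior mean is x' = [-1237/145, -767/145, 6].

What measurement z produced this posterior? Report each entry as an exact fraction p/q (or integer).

z = [-3]

x̄ = F·x = [-9, -5, 6]
P̄ = F·P·Fᵀ + Q = [73 1 -61; 1 12 0; -61 0 61]
S = H·P̄·Hᵀ + R = [145]
K = P̄·Hᵀ·S⁻¹ = [-34/145; 21/145; 0]
x' − x̄ = [68/145, -42/145, 0] = K·y
y = (KᵀK)⁻¹·Kᵀ·(x' − x̄) = [-2]
z = y + H·x̄ = [-2] + [-1] = [-3]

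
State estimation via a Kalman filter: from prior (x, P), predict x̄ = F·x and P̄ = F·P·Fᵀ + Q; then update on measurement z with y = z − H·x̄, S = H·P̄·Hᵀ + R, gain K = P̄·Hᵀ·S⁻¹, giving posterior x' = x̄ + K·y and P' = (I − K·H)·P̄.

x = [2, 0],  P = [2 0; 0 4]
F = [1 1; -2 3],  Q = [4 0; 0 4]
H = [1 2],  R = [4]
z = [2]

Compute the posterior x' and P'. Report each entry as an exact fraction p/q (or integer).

x' = [342/119, -60/119]
P' = [852/119 -400/119; -400/119 304/119]

x̄ = F·x = [2, -4]
P̄ = F·P·Fᵀ + Q = [10 8; 8 48]
y = z − H·x̄ = [8]
S = H·P̄·Hᵀ + R = [238]
K = P̄·Hᵀ·S⁻¹ = [13/119; 52/119]
x' = x̄ + K·y = [342/119, -60/119]
P' = (I − K·H)·P̄ = [852/119 -400/119; -400/119 304/119]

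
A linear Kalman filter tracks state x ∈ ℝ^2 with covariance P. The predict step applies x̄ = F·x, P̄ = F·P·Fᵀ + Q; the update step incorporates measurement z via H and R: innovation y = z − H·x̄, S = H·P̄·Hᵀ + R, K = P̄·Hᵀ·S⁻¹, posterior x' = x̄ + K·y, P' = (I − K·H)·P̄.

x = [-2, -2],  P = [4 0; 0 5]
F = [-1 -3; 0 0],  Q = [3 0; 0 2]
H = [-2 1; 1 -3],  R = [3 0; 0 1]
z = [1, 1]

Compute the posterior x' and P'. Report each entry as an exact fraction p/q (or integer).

x̄ = F·x = [8, 0]
P̄ = F·P·Fᵀ + Q = [52 0; 0 2]
y = z − H·x̄ = [17, -7]
S = H·P̄·Hᵀ + R = [213 -110; -110 71]
K = P̄·Hᵀ·S⁻¹ = [-1664/3023 -364/3023; -518/3023 -1058/3023]
x' = x̄ + K·y = [-1556/3023, -1400/3023]
P' = (I − K·H)·P̄ = [3068/3023 1144/3023; 1144/3023 734/3023]

x' = [-1556/3023, -1400/3023]
P' = [3068/3023 1144/3023; 1144/3023 734/3023]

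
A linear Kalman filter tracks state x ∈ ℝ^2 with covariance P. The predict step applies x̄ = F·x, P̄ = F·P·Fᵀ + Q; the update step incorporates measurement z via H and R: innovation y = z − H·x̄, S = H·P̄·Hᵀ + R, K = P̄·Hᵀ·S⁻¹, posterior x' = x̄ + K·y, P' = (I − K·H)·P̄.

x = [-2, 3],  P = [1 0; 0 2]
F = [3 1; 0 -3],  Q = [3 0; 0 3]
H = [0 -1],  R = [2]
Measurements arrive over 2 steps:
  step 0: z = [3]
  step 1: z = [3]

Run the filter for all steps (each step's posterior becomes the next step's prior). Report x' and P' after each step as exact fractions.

step 0: x̄ = F·x = [-3, -9]
step 0: P̄ = F·P·Fᵀ + Q = [14 -6; -6 21]
step 0: y = z − H·x̄ = [-6]
step 0: S = H·P̄·Hᵀ + R = [23]
step 0: K = P̄·Hᵀ·S⁻¹ = [6/23; -21/23]
step 0: x' = x̄ + K·y = [-105/23, -81/23]
step 0: P' = (I − K·H)·P̄ = [286/23 -12/23; -12/23 42/23]
step 1: x̄ = F·x = [-396/23, 243/23]
step 1: P̄ = F·P·Fᵀ + Q = [2613/23 -18/23; -18/23 447/23]
step 1: y = z − H·x̄ = [312/23]
step 1: S = H·P̄·Hᵀ + R = [493/23]
step 1: K = P̄·Hᵀ·S⁻¹ = [18/493; -447/493]
step 1: x' = x̄ + K·y = [-8244/493, -855/493]
step 1: P' = (I − K·H)·P̄ = [55995/493 -36/493; -36/493 894/493]

step 0: x' = [-105/23, -81/23], P' = [286/23 -12/23; -12/23 42/23]
step 1: x' = [-8244/493, -855/493], P' = [55995/493 -36/493; -36/493 894/493]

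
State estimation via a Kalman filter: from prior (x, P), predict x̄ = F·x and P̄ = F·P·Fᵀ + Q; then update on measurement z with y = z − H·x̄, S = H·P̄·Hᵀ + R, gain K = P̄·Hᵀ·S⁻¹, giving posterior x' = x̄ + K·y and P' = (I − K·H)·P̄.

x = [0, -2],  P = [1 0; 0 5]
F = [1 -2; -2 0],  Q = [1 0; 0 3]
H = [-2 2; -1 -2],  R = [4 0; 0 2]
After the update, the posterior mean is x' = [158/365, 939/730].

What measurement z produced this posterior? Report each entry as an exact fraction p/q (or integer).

x̄ = F·x = [4, 0]
P̄ = F·P·Fᵀ + Q = [22 -2; -2 7]
S = H·P̄·Hᵀ + R = [136 12; 12 44]
K = P̄·Hᵀ·S⁻¹ = [-237/730 -117/365; 117/730 -231/730]
x' − x̄ = [-1302/365, 939/730] = K·y
y = (KᵀK)⁻¹·Kᵀ·(x' − x̄) = [10, 1]
z = y + H·x̄ = [10, 1] + [-8, -4] = [2, -3]

z = [2, -3]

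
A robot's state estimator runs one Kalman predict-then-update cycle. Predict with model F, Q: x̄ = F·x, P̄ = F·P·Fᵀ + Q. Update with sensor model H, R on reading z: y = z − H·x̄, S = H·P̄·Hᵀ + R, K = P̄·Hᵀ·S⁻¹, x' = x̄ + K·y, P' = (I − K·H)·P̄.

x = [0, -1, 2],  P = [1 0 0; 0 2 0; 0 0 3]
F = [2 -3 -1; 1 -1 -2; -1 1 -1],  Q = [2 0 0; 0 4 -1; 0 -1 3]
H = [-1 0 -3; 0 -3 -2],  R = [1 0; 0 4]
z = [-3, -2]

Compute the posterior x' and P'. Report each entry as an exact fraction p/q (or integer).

x̄ = F·x = [1, -3, -3]
P̄ = F·P·Fᵀ + Q = [27 14 -5; 14 19 2; -5 2 9]
y = z − H·x̄ = [-11, -17]
S = H·P̄·Hᵀ + R = [79 104; 104 235]
K = P̄·Hᵀ·S⁻¹ = [508/7749 -1280/7749; 548/2583 -913/2583; -382/1107 56/1107]
x' = x̄ + K·y = [23921/7749, 1744/2583, -71/1107]
P' = (I − K·H)·P̄ = [174359/7749 13522/2583 -8327/1107; 13522/2583 1448/861 -670/369; -8327/1107 -670/369 2903/1107]

x' = [23921/7749, 1744/2583, -71/1107]
P' = [174359/7749 13522/2583 -8327/1107; 13522/2583 1448/861 -670/369; -8327/1107 -670/369 2903/1107]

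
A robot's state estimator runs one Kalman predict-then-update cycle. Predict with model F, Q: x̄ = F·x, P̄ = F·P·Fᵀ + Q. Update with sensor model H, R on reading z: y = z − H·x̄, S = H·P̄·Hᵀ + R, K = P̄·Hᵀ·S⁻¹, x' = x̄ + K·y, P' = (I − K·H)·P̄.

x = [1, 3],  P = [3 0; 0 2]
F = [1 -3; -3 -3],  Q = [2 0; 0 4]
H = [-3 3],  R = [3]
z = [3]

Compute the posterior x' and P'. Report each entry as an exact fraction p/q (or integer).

x' = [-1514/163, -1356/163]
P' = [3161/163 3147/163; 3147/163 3187/163]

x̄ = F·x = [-8, -12]
P̄ = F·P·Fᵀ + Q = [23 9; 9 49]
y = z − H·x̄ = [15]
S = H·P̄·Hᵀ + R = [489]
K = P̄·Hᵀ·S⁻¹ = [-14/163; 40/163]
x' = x̄ + K·y = [-1514/163, -1356/163]
P' = (I − K·H)·P̄ = [3161/163 3147/163; 3147/163 3187/163]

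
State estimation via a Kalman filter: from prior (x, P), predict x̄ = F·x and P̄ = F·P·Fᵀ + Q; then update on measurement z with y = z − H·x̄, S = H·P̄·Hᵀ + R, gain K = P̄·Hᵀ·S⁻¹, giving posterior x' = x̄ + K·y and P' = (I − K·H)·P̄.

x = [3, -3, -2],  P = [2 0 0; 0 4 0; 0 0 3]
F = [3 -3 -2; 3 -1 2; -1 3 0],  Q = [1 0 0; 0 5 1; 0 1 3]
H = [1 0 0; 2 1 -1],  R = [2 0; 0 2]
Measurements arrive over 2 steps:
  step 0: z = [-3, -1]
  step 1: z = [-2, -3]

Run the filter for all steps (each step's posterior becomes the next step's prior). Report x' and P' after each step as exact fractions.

step 0: x̄ = F·x = [22, 8, -12]
step 0: P̄ = F·P·Fᵀ + Q = [67 18 -42; 18 39 -17; -42 -17 41]
step 0: y = z − H·x̄ = [-25, -65]
step 0: S = H·P̄·Hᵀ + R = [69 194; 194 624]
step 0: K = P̄·Hᵀ·S⁻¹ = [1043/1355 97/1355; -1654/1355 714/1355; 67/271 -165/542]
step 0: x' = x̄ + K·y = [-514/271, 1156/271, 871/542]
step 0: P' = (I − K·H)·P̄ = [2086/1355 -3308/1355 134/271; -3308/1355 16929/1355 1777/271; 134/271 1777/271 2210/271]
step 1: x̄ = F·x = [-5881/271, -1827/271, 3982/271]
step 1: P̄ = F·P·Fᵀ + Q = [374814/1355 29517/1355 -50057/271; 29517/1355 79026/1355 -7360/271; -50057/271 -7360/271 35672/271]
step 1: y = z − H·x̄ = [5339/271, 16758/271]
step 1: S = H·P̄·Hᵀ + R = [377524/1355 205886/271; 205886/271 590432/271]
step 1: K = P̄·Hᵀ·S⁻¹ = [8631877/10107957 514715/10107957; -17134174/10107957 13146923/20215914; -385135/10107957 -4632607/20215914]
step 1: x' = x̄ + K·y = [-17467564/10107957, 780352/10107957, -2298764/10107957]
step 1: P' = (I − K·H)·P̄ = [17263754/10107957 -34268348/10107957 -770270/10107957; -34268348/10107957 114468890/10107957 32785271/10107957; -770270/10107957 32785271/10107957 35877338/10107957]

step 0: x' = [-514/271, 1156/271, 871/542], P' = [2086/1355 -3308/1355 134/271; -3308/1355 16929/1355 1777/271; 134/271 1777/271 2210/271]
step 1: x' = [-17467564/10107957, 780352/10107957, -2298764/10107957], P' = [17263754/10107957 -34268348/10107957 -770270/10107957; -34268348/10107957 114468890/10107957 32785271/10107957; -770270/10107957 32785271/10107957 35877338/10107957]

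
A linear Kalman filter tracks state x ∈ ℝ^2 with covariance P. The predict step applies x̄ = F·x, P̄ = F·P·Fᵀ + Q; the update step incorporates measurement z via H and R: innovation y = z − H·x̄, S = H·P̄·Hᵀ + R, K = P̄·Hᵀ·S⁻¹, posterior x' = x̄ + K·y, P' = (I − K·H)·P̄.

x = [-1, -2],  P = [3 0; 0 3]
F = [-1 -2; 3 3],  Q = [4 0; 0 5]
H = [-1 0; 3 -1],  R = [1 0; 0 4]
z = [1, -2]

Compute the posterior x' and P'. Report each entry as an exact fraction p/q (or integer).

x' = [-7/9, -11/27]
P' = [13/24 89/72; 89/72 1333/216]

x̄ = F·x = [5, -9]
P̄ = F·P·Fᵀ + Q = [19 -27; -27 59]
y = z − H·x̄ = [6, -26]
S = H·P̄·Hᵀ + R = [20 -84; -84 396]
K = P̄·Hᵀ·S⁻¹ = [-13/24 7/72; -89/72 -133/216]
x' = x̄ + K·y = [-7/9, -11/27]
P' = (I − K·H)·P̄ = [13/24 89/72; 89/72 1333/216]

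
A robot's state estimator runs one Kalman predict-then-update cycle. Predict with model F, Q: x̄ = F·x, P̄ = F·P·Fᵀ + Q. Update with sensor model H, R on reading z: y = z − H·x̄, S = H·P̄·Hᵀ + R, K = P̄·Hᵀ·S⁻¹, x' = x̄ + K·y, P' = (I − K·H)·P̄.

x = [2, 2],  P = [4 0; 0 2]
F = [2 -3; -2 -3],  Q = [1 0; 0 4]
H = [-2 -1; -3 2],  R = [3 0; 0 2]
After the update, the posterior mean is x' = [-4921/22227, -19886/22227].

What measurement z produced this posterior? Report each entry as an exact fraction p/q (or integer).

z = [1, -1]

x̄ = F·x = [-2, -10]
P̄ = F·P·Fᵀ + Q = [35 2; 2 38]
S = H·P̄·Hᵀ + R = [189 132; 132 445]
K = P̄·Hᵀ·S⁻¹ = [-6236/22227 -1065/7409; -9310/22227 2086/7409]
x' − x̄ = [39533/22227, 202384/22227] = K·y
y = (KᵀK)⁻¹·Kᵀ·(x' − x̄) = [-13, 13]
z = y + H·x̄ = [-13, 13] + [14, -14] = [1, -1]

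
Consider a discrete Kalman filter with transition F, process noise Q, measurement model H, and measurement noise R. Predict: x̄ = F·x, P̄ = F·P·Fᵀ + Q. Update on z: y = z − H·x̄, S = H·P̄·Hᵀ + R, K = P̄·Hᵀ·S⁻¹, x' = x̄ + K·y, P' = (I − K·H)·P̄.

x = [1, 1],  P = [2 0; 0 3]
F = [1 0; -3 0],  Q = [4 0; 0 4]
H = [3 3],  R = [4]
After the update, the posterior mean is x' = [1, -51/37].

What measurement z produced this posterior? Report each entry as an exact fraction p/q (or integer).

z = [-1]

x̄ = F·x = [1, -3]
P̄ = F·P·Fᵀ + Q = [6 -6; -6 22]
S = H·P̄·Hᵀ + R = [148]
K = P̄·Hᵀ·S⁻¹ = [0; 12/37]
x' − x̄ = [0, 60/37] = K·y
y = (KᵀK)⁻¹·Kᵀ·(x' − x̄) = [5]
z = y + H·x̄ = [5] + [-6] = [-1]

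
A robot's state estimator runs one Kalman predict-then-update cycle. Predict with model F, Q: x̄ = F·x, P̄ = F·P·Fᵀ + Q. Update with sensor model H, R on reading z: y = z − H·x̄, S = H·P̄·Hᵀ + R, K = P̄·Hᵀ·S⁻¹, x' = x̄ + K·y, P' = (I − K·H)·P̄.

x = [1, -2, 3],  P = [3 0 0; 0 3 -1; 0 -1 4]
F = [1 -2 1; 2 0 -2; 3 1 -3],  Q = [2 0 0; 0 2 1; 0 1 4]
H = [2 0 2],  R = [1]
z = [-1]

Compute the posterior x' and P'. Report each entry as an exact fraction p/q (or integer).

x' = [2198/277, -1186/277, -2336/277]
P' = [6601/277 -3066/277 -6592/277; -3066/277 2226/277 3105/277; -6592/277 3105/277 6652/277]

x̄ = F·x = [8, -4, -8]
P̄ = F·P·Fᵀ + Q = [25 -6 -16; -6 30 45; -16 45 76]
y = z − H·x̄ = [-1]
S = H·P̄·Hᵀ + R = [277]
K = P̄·Hᵀ·S⁻¹ = [18/277; 78/277; 120/277]
x' = x̄ + K·y = [2198/277, -1186/277, -2336/277]
P' = (I − K·H)·P̄ = [6601/277 -3066/277 -6592/277; -3066/277 2226/277 3105/277; -6592/277 3105/277 6652/277]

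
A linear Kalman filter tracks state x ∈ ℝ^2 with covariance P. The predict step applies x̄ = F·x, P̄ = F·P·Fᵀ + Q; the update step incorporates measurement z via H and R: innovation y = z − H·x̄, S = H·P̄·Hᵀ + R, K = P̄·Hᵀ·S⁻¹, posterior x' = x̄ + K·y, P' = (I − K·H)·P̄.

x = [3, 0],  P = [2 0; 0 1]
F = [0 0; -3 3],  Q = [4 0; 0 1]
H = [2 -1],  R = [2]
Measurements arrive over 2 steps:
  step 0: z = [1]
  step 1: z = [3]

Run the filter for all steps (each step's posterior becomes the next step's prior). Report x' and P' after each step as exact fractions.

step 0: x̄ = F·x = [0, -9]
step 0: P̄ = F·P·Fᵀ + Q = [4 0; 0 28]
step 0: y = z − H·x̄ = [-8]
step 0: S = H·P̄·Hᵀ + R = [46]
step 0: K = P̄·Hᵀ·S⁻¹ = [4/23; -14/23]
step 0: x' = x̄ + K·y = [-32/23, -95/23]
step 0: P' = (I − K·H)·P̄ = [60/23 112/23; 112/23 252/23]
step 1: x̄ = F·x = [0, -189/23]
step 1: P̄ = F·P·Fᵀ + Q = [4 0; 0 815/23]
step 1: y = z − H·x̄ = [-120/23]
step 1: S = H·P̄·Hᵀ + R = [1229/23]
step 1: K = P̄·Hᵀ·S⁻¹ = [184/1229; -815/1229]
step 1: x' = x̄ + K·y = [-960/1229, -5847/1229]
step 1: P' = (I − K·H)·P̄ = [3444/1229 6520/1229; 6520/1229 14670/1229]

step 0: x' = [-32/23, -95/23], P' = [60/23 112/23; 112/23 252/23]
step 1: x' = [-960/1229, -5847/1229], P' = [3444/1229 6520/1229; 6520/1229 14670/1229]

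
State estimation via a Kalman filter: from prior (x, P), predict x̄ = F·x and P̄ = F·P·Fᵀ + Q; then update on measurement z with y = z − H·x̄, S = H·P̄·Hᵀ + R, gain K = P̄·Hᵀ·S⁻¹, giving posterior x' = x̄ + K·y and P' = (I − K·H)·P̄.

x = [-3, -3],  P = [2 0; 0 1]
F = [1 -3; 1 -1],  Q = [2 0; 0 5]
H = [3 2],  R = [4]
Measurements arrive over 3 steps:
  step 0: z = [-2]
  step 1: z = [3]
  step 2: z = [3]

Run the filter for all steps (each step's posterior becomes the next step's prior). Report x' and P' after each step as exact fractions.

step 0: x̄ = F·x = [6, 0]
step 0: P̄ = F·P·Fᵀ + Q = [13 5; 5 8]
step 0: y = z − H·x̄ = [-20]
step 0: S = H·P̄·Hᵀ + R = [213]
step 0: K = P̄·Hᵀ·S⁻¹ = [49/213; 31/213]
step 0: x' = x̄ + K·y = [298/213, -620/213]
step 0: P' = (I − K·H)·P̄ = [368/213 -454/213; -454/213 743/213]
step 1: x̄ = F·x = [2158/213, 306/71]
step 1: P̄ = F·P·Fᵀ + Q = [10205/213 1471/71; 1471/71 1028/71]
step 1: y = z − H·x̄ = [-2557/71]
step 1: S = H·P̄·Hᵀ + R = [52663/71]
step 1: K = P̄·Hᵀ·S⁻¹ = [13147/52663; 6469/52663]
step 1: x' = x̄ + K·y = [180227/157989, -6005/52663]
step 1: P' = (I − K·H)·P̄ = [266128/157989 -106770/52663; -106770/52663 173093/52663]
step 2: x̄ = F·x = [234272/157989, 198242/157989]
step 2: P̄ = F·P·Fᵀ + Q = [7177477/157989 3105205/157989; 3105205/157989 2215972/157989]
step 2: y = z − H·x̄ = [-625333/157989]
step 2: S = H·P̄·Hᵀ + R = [111355597/157989]
step 2: K = P̄·Hᵀ·S⁻¹ = [27742841/111355597; 13747559/111355597]
step 2: x' = x̄ + K·y = [55313879/111355597, 85313243/111355597]
step 2: P' = (I − K·H)·P̄ = [187272592/111355597 -225423206/111355597; -225423206/111355597 365629927/111355597]

step 0: x' = [298/213, -620/213], P' = [368/213 -454/213; -454/213 743/213]
step 1: x' = [180227/157989, -6005/52663], P' = [266128/157989 -106770/52663; -106770/52663 173093/52663]
step 2: x' = [55313879/111355597, 85313243/111355597], P' = [187272592/111355597 -225423206/111355597; -225423206/111355597 365629927/111355597]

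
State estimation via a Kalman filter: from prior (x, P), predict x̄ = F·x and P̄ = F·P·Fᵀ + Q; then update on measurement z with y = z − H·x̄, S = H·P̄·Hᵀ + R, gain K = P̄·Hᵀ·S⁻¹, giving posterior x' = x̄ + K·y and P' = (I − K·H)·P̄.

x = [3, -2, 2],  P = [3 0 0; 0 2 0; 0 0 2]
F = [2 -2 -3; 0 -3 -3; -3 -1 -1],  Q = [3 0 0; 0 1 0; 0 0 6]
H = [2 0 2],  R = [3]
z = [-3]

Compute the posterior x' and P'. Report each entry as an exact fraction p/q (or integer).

x' = [1466/251, 588/251, -1853/251]
P' = [5935/251 1986/251 -5836/251; 1986/251 2231/251 -1860/251; -5836/251 -1860/251 5923/251]

x̄ = F·x = [4, 0, -9]
P̄ = F·P·Fᵀ + Q = [41 30 -8; 30 37 12; -8 12 37]
y = z − H·x̄ = [7]
S = H·P̄·Hᵀ + R = [251]
K = P̄·Hᵀ·S⁻¹ = [66/251; 84/251; 58/251]
x' = x̄ + K·y = [1466/251, 588/251, -1853/251]
P' = (I − K·H)·P̄ = [5935/251 1986/251 -5836/251; 1986/251 2231/251 -1860/251; -5836/251 -1860/251 5923/251]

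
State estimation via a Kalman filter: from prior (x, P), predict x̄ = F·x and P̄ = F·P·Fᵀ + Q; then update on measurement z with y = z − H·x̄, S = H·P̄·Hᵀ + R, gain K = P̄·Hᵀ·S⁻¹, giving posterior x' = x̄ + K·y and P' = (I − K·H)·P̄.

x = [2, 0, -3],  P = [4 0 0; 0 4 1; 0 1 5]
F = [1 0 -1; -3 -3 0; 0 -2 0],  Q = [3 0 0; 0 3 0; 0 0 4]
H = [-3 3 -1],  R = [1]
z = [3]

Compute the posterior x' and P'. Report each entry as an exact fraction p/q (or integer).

x̄ = F·x = [5, -6, 0]
P̄ = F·P·Fᵀ + Q = [12 -9 2; -9 75 24; 2 24 20]
y = z − H·x̄ = [36]
S = H·P̄·Hᵀ + R = [834]
K = P̄·Hᵀ·S⁻¹ = [-65/834; 38/139; 23/417]
x' = x̄ + K·y = [305/139, 534/139, 276/139]
P' = (I − K·H)·P̄ = [5783/834 1219/139 2329/417; 1219/139 1761/139 1588/139; 2329/417 1588/139 7282/417]

x' = [305/139, 534/139, 276/139]
P' = [5783/834 1219/139 2329/417; 1219/139 1761/139 1588/139; 2329/417 1588/139 7282/417]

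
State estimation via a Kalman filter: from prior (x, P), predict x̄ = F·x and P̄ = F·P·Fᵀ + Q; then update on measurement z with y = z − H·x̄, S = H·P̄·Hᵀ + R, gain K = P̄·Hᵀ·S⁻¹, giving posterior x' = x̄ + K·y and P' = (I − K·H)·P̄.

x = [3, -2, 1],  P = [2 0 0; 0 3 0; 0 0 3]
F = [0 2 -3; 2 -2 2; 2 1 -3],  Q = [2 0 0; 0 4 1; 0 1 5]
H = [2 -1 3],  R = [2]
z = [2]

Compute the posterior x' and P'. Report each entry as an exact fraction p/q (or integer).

x' = [-618/239, 2163/239, 1289/239]
P' = [4474/1195 -6099/1195 -975/239; -6099/1195 23139/1195 2337/239; -975/239 2337/239 1457/239]

x̄ = F·x = [-7, 12, 1]
P̄ = F·P·Fᵀ + Q = [41 -30 33; -30 36 -15; 33 -15 43]
y = z − H·x̄ = [25]
S = H·P̄·Hᵀ + R = [1195]
K = P̄·Hᵀ·S⁻¹ = [211/1195; -141/1195; 42/239]
x' = x̄ + K·y = [-618/239, 2163/239, 1289/239]
P' = (I − K·H)·P̄ = [4474/1195 -6099/1195 -975/239; -6099/1195 23139/1195 2337/239; -975/239 2337/239 1457/239]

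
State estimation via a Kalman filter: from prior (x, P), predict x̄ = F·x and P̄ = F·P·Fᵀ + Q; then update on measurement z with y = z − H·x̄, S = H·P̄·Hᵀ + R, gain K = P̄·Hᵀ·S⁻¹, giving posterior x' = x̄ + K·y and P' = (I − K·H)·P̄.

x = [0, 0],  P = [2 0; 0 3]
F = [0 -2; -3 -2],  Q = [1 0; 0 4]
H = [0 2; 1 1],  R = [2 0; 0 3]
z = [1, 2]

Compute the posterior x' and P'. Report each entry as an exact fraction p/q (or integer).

x' = [490/437, 246/437]
P' = [2125/874 -131/437; -131/437 200/437]

x̄ = F·x = [0, 0]
P̄ = F·P·Fᵀ + Q = [13 12; 12 34]
y = z − H·x̄ = [1, 2]
S = H·P̄·Hᵀ + R = [138 92; 92 74]
K = P̄·Hᵀ·S⁻¹ = [-131/437 27/38; 200/437 1/19]
x' = x̄ + K·y = [490/437, 246/437]
P' = (I − K·H)·P̄ = [2125/874 -131/437; -131/437 200/437]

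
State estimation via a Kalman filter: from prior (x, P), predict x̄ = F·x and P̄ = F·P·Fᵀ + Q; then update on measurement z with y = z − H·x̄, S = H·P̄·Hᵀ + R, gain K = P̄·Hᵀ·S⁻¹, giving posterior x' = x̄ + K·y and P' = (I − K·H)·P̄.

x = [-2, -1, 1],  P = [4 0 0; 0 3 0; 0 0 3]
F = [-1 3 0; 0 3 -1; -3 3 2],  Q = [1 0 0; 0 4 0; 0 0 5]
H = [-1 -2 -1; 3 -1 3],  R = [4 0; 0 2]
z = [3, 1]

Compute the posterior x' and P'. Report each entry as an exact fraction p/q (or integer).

x̄ = F·x = [-1, -4, 5]
P̄ = F·P·Fᵀ + Q = [32 27 39; 27 34 21; 39 21 80]
y = z − H·x̄ = [-1, -15]
S = H·P̄·Hᵀ + R = [522 -742; -742 1458]
K = P̄·Hᵀ·S⁻¹ = [-22119/105256 2171/105256; -21877/52628 -7163/52628; 7287/105256 27965/105256]
x' = x̄ + K·y = [-57851/52628, -40595/26314, 49759/52628]
P' = (I − K·H)·P̄ = [199511/105256 18649/52628 -185631/105256; 18649/52628 19775/26314 -10241/52628; -185631/105256 -10241/52628 197447/105256]

x' = [-57851/52628, -40595/26314, 49759/52628]
P' = [199511/105256 18649/52628 -185631/105256; 18649/52628 19775/26314 -10241/52628; -185631/105256 -10241/52628 197447/105256]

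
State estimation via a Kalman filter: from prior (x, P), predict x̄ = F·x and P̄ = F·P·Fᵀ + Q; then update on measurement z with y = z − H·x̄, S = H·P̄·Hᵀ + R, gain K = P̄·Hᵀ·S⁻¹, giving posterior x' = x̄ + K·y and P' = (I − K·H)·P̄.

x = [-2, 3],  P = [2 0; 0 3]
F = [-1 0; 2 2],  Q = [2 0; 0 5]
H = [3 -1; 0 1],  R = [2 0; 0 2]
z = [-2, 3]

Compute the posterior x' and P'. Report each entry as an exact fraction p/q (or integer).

x' = [25/49, 321/98]
P' = [88/245 122/245; 122/245 403/245]

x̄ = F·x = [2, 2]
P̄ = F·P·Fᵀ + Q = [4 -4; -4 25]
y = z − H·x̄ = [-6, 1]
S = H·P̄·Hᵀ + R = [87 -37; -37 27]
K = P̄·Hᵀ·S⁻¹ = [71/245 61/245; -37/490 403/490]
x' = x̄ + K·y = [25/49, 321/98]
P' = (I − K·H)·P̄ = [88/245 122/245; 122/245 403/245]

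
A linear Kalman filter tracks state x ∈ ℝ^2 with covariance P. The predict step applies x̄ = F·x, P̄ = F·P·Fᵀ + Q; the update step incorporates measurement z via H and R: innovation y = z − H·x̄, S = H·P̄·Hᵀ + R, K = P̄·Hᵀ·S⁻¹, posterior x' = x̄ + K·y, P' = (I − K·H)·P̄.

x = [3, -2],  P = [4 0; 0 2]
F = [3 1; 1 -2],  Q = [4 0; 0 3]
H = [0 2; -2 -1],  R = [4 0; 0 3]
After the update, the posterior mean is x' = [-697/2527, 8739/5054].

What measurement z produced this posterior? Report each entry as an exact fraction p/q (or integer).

z = [3, -1]

x̄ = F·x = [7, 7]
P̄ = F·P·Fᵀ + Q = [42 8; 8 15]
S = H·P̄·Hᵀ + R = [64 -62; -62 218]
K = P̄·Hᵀ·S⁻¹ = [-554/2527 -1224/2527; 2309/5054 -31/2527]
x' − x̄ = [-18386/2527, -26639/5054] = K·y
y = (KᵀK)⁻¹·Kᵀ·(x' − x̄) = [-11, 20]
z = y + H·x̄ = [-11, 20] + [14, -21] = [3, -1]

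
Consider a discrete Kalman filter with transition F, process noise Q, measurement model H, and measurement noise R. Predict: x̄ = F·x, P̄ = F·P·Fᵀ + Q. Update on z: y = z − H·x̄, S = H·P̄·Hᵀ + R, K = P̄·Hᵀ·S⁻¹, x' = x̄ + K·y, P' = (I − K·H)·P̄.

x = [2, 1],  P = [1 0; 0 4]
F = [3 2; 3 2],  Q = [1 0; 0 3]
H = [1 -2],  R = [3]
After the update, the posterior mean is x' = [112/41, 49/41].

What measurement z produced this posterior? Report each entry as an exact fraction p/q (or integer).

z = [1]

x̄ = F·x = [8, 8]
P̄ = F·P·Fᵀ + Q = [26 25; 25 28]
S = H·P̄·Hᵀ + R = [41]
K = P̄·Hᵀ·S⁻¹ = [-24/41; -31/41]
x' − x̄ = [-216/41, -279/41] = K·y
y = (KᵀK)⁻¹·Kᵀ·(x' − x̄) = [9]
z = y + H·x̄ = [9] + [-8] = [1]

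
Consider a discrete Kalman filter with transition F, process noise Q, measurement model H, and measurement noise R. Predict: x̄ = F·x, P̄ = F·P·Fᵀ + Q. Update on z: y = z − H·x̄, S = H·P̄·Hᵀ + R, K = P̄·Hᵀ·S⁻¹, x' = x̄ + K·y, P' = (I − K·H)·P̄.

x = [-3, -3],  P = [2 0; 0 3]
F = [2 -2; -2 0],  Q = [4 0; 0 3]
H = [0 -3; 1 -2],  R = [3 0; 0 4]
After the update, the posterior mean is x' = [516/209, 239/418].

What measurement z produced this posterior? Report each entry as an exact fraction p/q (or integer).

z = [-1, 1]

x̄ = F·x = [0, 6]
P̄ = F·P·Fᵀ + Q = [24 -8; -8 11]
S = H·P̄·Hᵀ + R = [102 90; 90 104]
K = P̄·Hᵀ·S⁻¹ = [-92/209 160/209; -61/209 -15/418]
x' − x̄ = [516/209, -2269/418] = K·y
y = (KᵀK)⁻¹·Kᵀ·(x' − x̄) = [17, 13]
z = y + H·x̄ = [17, 13] + [-18, -12] = [-1, 1]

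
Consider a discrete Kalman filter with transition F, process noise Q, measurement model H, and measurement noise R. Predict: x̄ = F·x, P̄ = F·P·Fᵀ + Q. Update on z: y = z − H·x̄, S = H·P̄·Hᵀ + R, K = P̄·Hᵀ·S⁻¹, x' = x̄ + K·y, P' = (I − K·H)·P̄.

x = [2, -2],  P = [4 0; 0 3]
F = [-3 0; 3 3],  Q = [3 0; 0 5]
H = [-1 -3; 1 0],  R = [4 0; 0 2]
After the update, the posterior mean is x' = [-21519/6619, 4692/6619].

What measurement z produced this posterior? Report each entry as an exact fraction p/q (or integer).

z = [1, -3]

x̄ = F·x = [-6, 0]
P̄ = F·P·Fᵀ + Q = [39 -36; -36 68]
S = H·P̄·Hᵀ + R = [439 69; 69 41]
K = P̄·Hᵀ·S⁻¹ = [69/6619 6180/6619; -2202/6619 -2106/6619]
x' − x̄ = [18195/6619, 4692/6619] = K·y
y = (KᵀK)⁻¹·Kᵀ·(x' − x̄) = [-5, 3]
z = y + H·x̄ = [-5, 3] + [6, -6] = [1, -3]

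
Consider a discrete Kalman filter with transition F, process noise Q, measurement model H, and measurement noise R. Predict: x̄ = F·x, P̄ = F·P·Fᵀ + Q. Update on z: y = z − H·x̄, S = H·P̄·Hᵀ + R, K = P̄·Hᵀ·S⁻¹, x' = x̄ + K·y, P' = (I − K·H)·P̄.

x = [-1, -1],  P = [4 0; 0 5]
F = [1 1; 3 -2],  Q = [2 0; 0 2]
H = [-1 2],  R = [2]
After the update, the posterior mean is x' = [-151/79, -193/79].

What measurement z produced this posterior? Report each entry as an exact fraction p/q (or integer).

x̄ = F·x = [-2, -1]
P̄ = F·P·Fᵀ + Q = [11 2; 2 58]
S = H·P̄·Hᵀ + R = [237]
K = P̄·Hᵀ·S⁻¹ = [-7/237; 38/79]
x' − x̄ = [7/79, -114/79] = K·y
y = (KᵀK)⁻¹·Kᵀ·(x' − x̄) = [-3]
z = y + H·x̄ = [-3] + [0] = [-3]

z = [-3]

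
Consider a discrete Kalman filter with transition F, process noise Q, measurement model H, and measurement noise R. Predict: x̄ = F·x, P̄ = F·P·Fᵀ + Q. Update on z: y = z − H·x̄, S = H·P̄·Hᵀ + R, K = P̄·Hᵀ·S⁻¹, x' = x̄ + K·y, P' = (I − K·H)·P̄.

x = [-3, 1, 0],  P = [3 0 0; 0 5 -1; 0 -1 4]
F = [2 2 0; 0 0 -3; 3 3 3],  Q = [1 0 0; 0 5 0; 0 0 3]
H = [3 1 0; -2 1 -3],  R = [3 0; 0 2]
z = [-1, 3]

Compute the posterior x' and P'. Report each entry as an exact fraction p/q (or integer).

x' = [-83384/211427, 26890/211427, -148122/211427]
P' = [87510/211427 -127017/211427 -92985/211427; -127017/211427 601350/211427 262494/211427; -92985/211427 262494/211427 183714/211427]

x̄ = F·x = [-4, 0, -6]
P̄ = F·P·Fᵀ + Q = [33 6 42; 6 41 -27; 42 -27 93]
y = z − H·x̄ = [11, -23]
S = H·P̄·Hᵀ + R = [377 -448; -448 1654]
K = P̄·Hᵀ·S⁻¹ = [45171/211427 -11541/211427; 73433/211427 33951/211427; -5487/211427 -51339/211427]
x' = x̄ + K·y = [-83384/211427, 26890/211427, -148122/211427]
P' = (I − K·H)·P̄ = [87510/211427 -127017/211427 -92985/211427; -127017/211427 601350/211427 262494/211427; -92985/211427 262494/211427 183714/211427]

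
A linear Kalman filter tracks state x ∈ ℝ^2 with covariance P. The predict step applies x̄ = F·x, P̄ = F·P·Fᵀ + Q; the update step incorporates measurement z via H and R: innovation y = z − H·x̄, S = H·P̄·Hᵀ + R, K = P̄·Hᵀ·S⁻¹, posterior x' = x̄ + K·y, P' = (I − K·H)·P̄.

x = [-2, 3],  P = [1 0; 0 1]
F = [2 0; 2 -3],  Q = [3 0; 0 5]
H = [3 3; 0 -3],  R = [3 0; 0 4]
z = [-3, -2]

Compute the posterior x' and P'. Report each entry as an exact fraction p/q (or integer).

x̄ = F·x = [-4, -13]
P̄ = F·P·Fᵀ + Q = [7 4; 4 18]
y = z − H·x̄ = [48, -41]
S = H·P̄·Hᵀ + R = [300 -198; -198 166]
K = P̄·Hᵀ·S⁻¹ = [517/1766 489/1766; 22/883 -261/883]
x' = x̄ + K·y = [-2297/1766, 278/883]
P' = (I − K·H)·P̄ = [1169/1766 -326/883; -326/883 348/883]

x' = [-2297/1766, 278/883]
P' = [1169/1766 -326/883; -326/883 348/883]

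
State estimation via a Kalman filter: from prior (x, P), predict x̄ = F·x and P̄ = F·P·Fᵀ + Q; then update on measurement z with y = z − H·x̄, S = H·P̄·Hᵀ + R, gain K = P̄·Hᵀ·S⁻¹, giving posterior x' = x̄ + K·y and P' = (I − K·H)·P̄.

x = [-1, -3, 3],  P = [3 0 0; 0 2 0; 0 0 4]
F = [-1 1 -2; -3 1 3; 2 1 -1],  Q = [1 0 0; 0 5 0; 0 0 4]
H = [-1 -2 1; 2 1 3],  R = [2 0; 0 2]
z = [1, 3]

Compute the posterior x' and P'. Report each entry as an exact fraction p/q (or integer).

x' = [-16831/63419, 9411/63419, 63986/63419]
P' = [741496/63419 -523402/63419 -309470/63419; -523402/63419 395080/63419 215738/63419; -309470/63419 215738/63419 141898/63419]

x̄ = F·x = [-8, 9, -8]
P̄ = F·P·Fᵀ + Q = [22 -13 4; -13 70 -28; 4 -28 22]
y = z − H·x̄ = [19, 34]
S = H·P̄·Hᵀ + R = [378 83; 83 186]
K = P̄·Hᵀ·S⁻¹ = [-2081/63419 15590/63419; -25510/63419 -2255/63419; 9946/63419 11246/63419]
x' = x̄ + K·y = [-16831/63419, 9411/63419, 63986/63419]
P' = (I − K·H)·P̄ = [741496/63419 -523402/63419 -309470/63419; -523402/63419 395080/63419 215738/63419; -309470/63419 215738/63419 141898/63419]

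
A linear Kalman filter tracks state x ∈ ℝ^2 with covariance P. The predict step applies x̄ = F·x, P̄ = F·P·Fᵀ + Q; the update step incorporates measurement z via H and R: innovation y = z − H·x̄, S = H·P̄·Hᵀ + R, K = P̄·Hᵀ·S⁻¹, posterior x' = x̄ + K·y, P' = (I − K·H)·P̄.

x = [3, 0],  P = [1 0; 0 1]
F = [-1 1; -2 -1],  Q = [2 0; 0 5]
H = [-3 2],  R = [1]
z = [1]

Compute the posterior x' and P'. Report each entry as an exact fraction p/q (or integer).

x̄ = F·x = [-3, -6]
P̄ = F·P·Fᵀ + Q = [4 1; 1 10]
y = z − H·x̄ = [4]
S = H·P̄·Hᵀ + R = [65]
K = P̄·Hᵀ·S⁻¹ = [-2/13; 17/65]
x' = x̄ + K·y = [-47/13, -322/65]
P' = (I − K·H)·P̄ = [32/13 47/13; 47/13 361/65]

x' = [-47/13, -322/65]
P' = [32/13 47/13; 47/13 361/65]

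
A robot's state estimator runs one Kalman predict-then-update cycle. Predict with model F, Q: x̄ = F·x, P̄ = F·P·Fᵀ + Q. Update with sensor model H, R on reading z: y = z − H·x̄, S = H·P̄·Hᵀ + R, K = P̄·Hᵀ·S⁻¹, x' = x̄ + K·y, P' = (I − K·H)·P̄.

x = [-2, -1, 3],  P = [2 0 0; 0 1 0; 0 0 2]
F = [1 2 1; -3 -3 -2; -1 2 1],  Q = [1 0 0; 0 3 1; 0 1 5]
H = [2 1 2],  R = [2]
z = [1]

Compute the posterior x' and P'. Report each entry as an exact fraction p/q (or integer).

x̄ = F·x = [-1, 3, 3]
P̄ = F·P·Fᵀ + Q = [9 -16 4; -16 38 -3; 4 -3 13]
y = z − H·x̄ = [-6]
S = H·P̄·Hᵀ + R = [84]
K = P̄·Hᵀ·S⁻¹ = [5/42; 0; 31/84]
x' = x̄ + K·y = [-12/7, 3, 11/14]
P' = (I − K·H)·P̄ = [164/21 -16 13/42; -16 38 -3; 13/42 -3 131/84]

x' = [-12/7, 3, 11/14]
P' = [164/21 -16 13/42; -16 38 -3; 13/42 -3 131/84]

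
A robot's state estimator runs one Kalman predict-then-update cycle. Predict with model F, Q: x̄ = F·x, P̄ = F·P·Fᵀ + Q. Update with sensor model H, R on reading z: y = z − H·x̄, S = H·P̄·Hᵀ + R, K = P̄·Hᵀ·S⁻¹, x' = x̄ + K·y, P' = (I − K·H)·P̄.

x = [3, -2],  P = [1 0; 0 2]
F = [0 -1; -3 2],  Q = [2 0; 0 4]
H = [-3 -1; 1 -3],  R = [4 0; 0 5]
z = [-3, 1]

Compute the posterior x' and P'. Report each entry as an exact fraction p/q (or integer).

x' = [6746/7853, -2519/7853]
P' = [2868/7853 -284/7853; -284/7853 3752/7853]

x̄ = F·x = [2, -13]
P̄ = F·P·Fᵀ + Q = [4 -4; -4 21]
y = z − H·x̄ = [-10, -40]
S = H·P̄·Hᵀ + R = [37 19; 19 222]
K = P̄·Hᵀ·S⁻¹ = [-2080/7853 744/7853; -725/7853 -2308/7853]
x' = x̄ + K·y = [6746/7853, -2519/7853]
P' = (I − K·H)·P̄ = [2868/7853 -284/7853; -284/7853 3752/7853]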